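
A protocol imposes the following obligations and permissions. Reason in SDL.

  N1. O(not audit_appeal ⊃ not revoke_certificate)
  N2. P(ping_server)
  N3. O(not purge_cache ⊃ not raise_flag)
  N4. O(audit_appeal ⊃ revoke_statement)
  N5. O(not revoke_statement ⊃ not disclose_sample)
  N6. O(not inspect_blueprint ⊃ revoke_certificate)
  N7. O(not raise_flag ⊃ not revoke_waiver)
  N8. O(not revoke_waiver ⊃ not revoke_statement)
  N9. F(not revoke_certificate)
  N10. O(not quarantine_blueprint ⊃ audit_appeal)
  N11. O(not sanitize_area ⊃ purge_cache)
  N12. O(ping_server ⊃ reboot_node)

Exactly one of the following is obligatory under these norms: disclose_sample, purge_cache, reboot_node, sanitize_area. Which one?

Premise 9, F(not revoke_certificate), is equivalent to O(revoke_certificate).
Premise 1, O(not audit_appeal ⊃ not revoke_certificate), contraposes to O(revoke_certificate ⊃ audit_appeal); with O(revoke_certificate) we get O(audit_appeal).
From O(audit_appeal) and premise 4, O(audit_appeal ⊃ revoke_statement), we obtain O(revoke_statement).
Premise 8 is O(not revoke_waiver ⊃ not revoke_statement); contrapositively O(revoke_statement ⊃ revoke_waiver). Since O(revoke_statement) holds, K gives O(revoke_waiver).
Premise 7, O(not raise_flag ⊃ not revoke_waiver), contraposes to O(revoke_waiver ⊃ raise_flag); with O(revoke_waiver) we get O(raise_flag).
Premise 3, O(not purge_cache ⊃ not raise_flag), contraposes to O(raise_flag ⊃ purge_cache); with O(raise_flag) we get O(purge_cache).
So O(purge_cache) holds — purge_cache is obligatory. None of the other listed options is made obligatory by any chain of premises.

purge_cache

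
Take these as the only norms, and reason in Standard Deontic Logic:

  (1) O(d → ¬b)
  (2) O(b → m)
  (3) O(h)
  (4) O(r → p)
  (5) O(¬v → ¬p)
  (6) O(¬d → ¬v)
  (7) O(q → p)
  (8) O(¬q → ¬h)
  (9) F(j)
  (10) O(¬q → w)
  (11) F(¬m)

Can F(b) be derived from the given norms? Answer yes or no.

Yes

Premise 3 gives O(h).
Premise 8 is O(¬q → ¬h); contrapositively O(h → q). Since O(h) holds, K gives O(q).
Premise 7 is O(q → p); since O(q), deontic closure gives O(p).
Premise 5, O(¬v → ¬p), contraposes to O(p → v); with O(p) we get O(v).
Premise 6 is O(¬d → ¬v); contrapositively O(v → d). Since O(v) holds, K gives O(d).
From O(d) and premise 1, O(d → ¬b), we obtain O(¬b).
Premises 2, 4, 9, 10, 11 do not contribute to this derivation.
So O(¬b) holds, i.e. F(b). The claim follows.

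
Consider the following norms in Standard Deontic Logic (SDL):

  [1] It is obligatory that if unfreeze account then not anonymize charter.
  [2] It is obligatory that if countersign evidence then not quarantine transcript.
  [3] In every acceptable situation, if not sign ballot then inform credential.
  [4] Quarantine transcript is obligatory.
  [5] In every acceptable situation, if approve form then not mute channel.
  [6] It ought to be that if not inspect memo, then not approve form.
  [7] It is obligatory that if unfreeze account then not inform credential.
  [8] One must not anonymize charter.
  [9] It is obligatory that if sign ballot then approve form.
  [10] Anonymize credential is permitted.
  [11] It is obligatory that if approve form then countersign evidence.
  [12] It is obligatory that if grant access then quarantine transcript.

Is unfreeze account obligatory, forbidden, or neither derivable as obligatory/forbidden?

Forbidden

From premise 4 we have O(quarantine_transcript).
Premise 2 is O(countersign_evidence → ¬quarantine_transcript); contrapositively O(quarantine_transcript → ¬countersign_evidence). Since O(quarantine_transcript) holds, K gives O(¬countersign_evidence).
Premise 11, O(approve_form → countersign_evidence), contraposes to O(¬countersign_evidence → ¬approve_form); with O(¬countersign_evidence) we get O(¬approve_form).
Premise 9, O(sign_ballot → approve_form), contraposes to O(¬approve_form → ¬sign_ballot); with O(¬approve_form) we get O(¬sign_ballot).
From O(¬sign_ballot) and premise 3, O(¬sign_ballot → inform_credential), we obtain O(inform_credential).
Premise 7, O(unfreeze_account → ¬inform_credential), contraposes to O(inform_credential → ¬unfreeze_account); with O(inform_credential) we get O(¬unfreeze_account).
Premises 1, 5, 6, 8, 10, 12 do not contribute to this derivation.
Thus O(¬unfreeze_account), which is F(unfreeze_account): unfreeze_account is forbidden.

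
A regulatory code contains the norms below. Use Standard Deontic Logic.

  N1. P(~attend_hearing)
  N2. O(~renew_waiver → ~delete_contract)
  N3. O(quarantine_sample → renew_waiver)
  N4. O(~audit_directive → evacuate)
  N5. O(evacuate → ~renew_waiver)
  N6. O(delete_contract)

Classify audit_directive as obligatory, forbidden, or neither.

Obligatory

Premise 6 states O(delete_contract) outright.
The contrapositive of premise 2 (O(~renew_waiver → ~delete_contract)) is O(delete_contract → renew_waiver), and O(delete_contract) is already established, so O(renew_waiver).
Premise 5 is O(evacuate → ~renew_waiver); contrapositively O(renew_waiver → ~evacuate). Since O(renew_waiver) holds, K gives O(~evacuate).
Premise 4 is O(~audit_directive → evacuate); contrapositively O(~evacuate → audit_directive). Since O(~evacuate) holds, K gives O(audit_directive).
Premises 1, 3 do not contribute to this derivation.
Hence audit_directive is obligatory.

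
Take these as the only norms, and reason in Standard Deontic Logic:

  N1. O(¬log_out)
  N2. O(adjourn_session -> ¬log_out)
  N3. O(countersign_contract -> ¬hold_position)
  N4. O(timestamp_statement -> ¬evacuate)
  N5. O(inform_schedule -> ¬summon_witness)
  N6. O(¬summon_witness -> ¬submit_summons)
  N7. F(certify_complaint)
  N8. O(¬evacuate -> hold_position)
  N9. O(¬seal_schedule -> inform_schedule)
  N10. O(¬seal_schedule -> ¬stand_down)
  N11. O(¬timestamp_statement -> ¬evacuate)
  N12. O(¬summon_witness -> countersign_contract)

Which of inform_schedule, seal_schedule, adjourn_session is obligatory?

seal_schedule

Premises 4 and 11 are O(timestamp_statement -> ¬evacuate) and O(¬timestamp_statement -> ¬evacuate); every ideal world satisfies timestamp_statement or ¬timestamp_statement, so in either case ¬evacuate holds — hence O(¬evacuate).
Premise 8 is O(¬evacuate -> hold_position); since O(¬evacuate), deontic closure gives O(hold_position).
Premise 3, O(countersign_contract -> ¬hold_position), contraposes to O(hold_position -> ¬countersign_contract); with O(hold_position) we get O(¬countersign_contract).
The contrapositive of premise 12 (O(¬summon_witness -> countersign_contract)) is O(¬countersign_contract -> summon_witness), and O(¬countersign_contract) is already established, so O(summon_witness).
Premise 5 is O(inform_schedule -> ¬summon_witness); contrapositively O(summon_witness -> ¬inform_schedule). Since O(summon_witness) holds, K gives O(¬inform_schedule).
Premise 9, O(¬seal_schedule -> inform_schedule), contraposes to O(¬inform_schedule -> seal_schedule); with O(¬inform_schedule) we get O(seal_schedule).
So O(seal_schedule) holds — seal_schedule is obligatory. None of the other listed options is made obligatory by any chain of premises.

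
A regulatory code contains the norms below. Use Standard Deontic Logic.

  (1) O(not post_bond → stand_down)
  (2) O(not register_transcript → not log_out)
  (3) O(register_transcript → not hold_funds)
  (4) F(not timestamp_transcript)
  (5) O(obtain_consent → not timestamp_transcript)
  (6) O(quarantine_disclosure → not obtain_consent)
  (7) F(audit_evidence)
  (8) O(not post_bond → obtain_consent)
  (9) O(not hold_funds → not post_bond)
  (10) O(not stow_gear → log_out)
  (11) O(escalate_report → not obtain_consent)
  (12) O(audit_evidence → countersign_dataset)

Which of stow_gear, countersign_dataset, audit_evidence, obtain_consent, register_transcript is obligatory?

Premise 4, F(not timestamp_transcript), is equivalent to O(timestamp_transcript).
Premise 5, O(obtain_consent → not timestamp_transcript), contraposes to O(timestamp_transcript → not obtain_consent); with O(timestamp_transcript) we get O(not obtain_consent).
The contrapositive of premise 8 (O(not post_bond → obtain_consent)) is O(not obtain_consent → post_bond), and O(not obtain_consent) is already established, so O(post_bond).
Premise 9 is O(not hold_funds → not post_bond); contrapositively O(post_bond → hold_funds). Since O(post_bond) holds, K gives O(hold_funds).
Premise 3 is O(register_transcript → not hold_funds); contrapositively O(hold_funds → not register_transcript). Since O(hold_funds) holds, K gives O(not register_transcript).
With premise 2, O(not register_transcript → not log_out), the K-axiom yields O(not log_out).
The contrapositive of premise 10 (O(not stow_gear → log_out)) is O(not log_out → stow_gear), and O(not log_out) is already established, so O(stow_gear).
So O(stow_gear) holds — stow_gear is obligatory. None of the other listed options is made obligatory by any chain of premises.

stow_gear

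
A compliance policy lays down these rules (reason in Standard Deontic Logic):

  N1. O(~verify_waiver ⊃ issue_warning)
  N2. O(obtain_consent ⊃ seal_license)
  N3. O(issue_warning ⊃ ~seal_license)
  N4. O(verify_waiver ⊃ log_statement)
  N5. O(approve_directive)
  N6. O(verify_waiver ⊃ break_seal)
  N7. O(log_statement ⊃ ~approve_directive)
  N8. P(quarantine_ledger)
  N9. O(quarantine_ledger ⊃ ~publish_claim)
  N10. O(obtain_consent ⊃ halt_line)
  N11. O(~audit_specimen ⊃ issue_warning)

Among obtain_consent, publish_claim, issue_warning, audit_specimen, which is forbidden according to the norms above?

obtain_consent

Premise 5 gives O(approve_directive).
Premise 7 is O(log_statement ⊃ ~approve_directive); contrapositively O(approve_directive ⊃ ~log_statement). Since O(approve_directive) holds, K gives O(~log_statement).
Premise 4 is O(verify_waiver ⊃ log_statement); contrapositively O(~log_statement ⊃ ~verify_waiver). Since O(~log_statement) holds, K gives O(~verify_waiver).
From O(~verify_waiver) and premise 1, O(~verify_waiver ⊃ issue_warning), we obtain O(issue_warning).
Applying K to premise 3 (O(issue_warning ⊃ ~seal_license)) and O(issue_warning) yields O(~seal_license).
The contrapositive of premise 2 (O(obtain_consent ⊃ seal_license)) is O(~seal_license ⊃ ~obtain_consent), and O(~seal_license) is already established, so O(~obtain_consent).
So O(~obtain_consent) holds, i.e. obtain_consent is forbidden. None of the other listed options is forbidden under the premises.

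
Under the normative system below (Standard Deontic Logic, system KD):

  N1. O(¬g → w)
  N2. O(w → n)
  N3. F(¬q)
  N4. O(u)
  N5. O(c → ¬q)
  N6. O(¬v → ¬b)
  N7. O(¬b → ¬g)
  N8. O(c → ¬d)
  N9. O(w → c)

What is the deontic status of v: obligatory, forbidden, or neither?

F(¬q) at premise 3 means O(q).
The contrapositive of premise 5 (O(c → ¬q)) is O(q → ¬c), and O(q) is already established, so O(¬c).
Premise 9 is O(w → c); contrapositively O(¬c → ¬w). Since O(¬c) holds, K gives O(¬w).
The contrapositive of premise 1 (O(¬g → w)) is O(¬w → g), and O(¬w) is already established, so O(g).
Premise 7, O(¬b → ¬g), contraposes to O(g → b); with O(g) we get O(b).
The contrapositive of premise 6 (O(¬v → ¬b)) is O(b → v), and O(b) is already established, so O(v).
Premises 2, 4, 8 do not contribute to this derivation.
Hence v is obligatory.

Obligatory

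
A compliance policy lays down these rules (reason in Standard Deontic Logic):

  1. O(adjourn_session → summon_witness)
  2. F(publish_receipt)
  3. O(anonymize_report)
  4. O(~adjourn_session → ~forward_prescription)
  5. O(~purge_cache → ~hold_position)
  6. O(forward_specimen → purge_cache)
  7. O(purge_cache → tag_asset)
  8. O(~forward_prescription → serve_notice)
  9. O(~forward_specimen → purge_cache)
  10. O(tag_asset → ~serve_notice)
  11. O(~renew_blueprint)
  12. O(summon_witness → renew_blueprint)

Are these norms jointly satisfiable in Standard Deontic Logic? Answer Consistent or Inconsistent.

Inconsistent

Premises 6 and 9 cover both cases: O(forward_specimen → purge_cache) and O(~forward_specimen → purge_cache). Since forward_specimen ∨ ~forward_specimen is a tautology, O(purge_cache) follows.
Applying K to premise 7 (O(purge_cache → tag_asset)) and O(purge_cache) yields O(tag_asset).
Applying K to premise 10 (O(tag_asset → ~serve_notice)) and O(tag_asset) yields O(~serve_notice).
The contrapositive of premise 8 (O(~forward_prescription → serve_notice)) is O(~serve_notice → forward_prescription), and O(~serve_notice) is already established, so O(forward_prescription).
Premise 4, O(~adjourn_session → ~forward_prescription), contraposes to O(forward_prescription → adjourn_session); with O(forward_prescription) we get O(adjourn_session).
From O(adjourn_session) and premise 1, O(adjourn_session → summon_witness), we obtain O(summon_witness).
Premise 12 is O(summon_witness → renew_blueprint); since O(summon_witness), deontic closure gives O(renew_blueprint).
But premise 11 directly asserts O(~renew_blueprint).
We now have both O(renew_blueprint) and O(~renew_blueprint) — renew_blueprint is simultaneously obligatory and forbidden, violating the D-axiom.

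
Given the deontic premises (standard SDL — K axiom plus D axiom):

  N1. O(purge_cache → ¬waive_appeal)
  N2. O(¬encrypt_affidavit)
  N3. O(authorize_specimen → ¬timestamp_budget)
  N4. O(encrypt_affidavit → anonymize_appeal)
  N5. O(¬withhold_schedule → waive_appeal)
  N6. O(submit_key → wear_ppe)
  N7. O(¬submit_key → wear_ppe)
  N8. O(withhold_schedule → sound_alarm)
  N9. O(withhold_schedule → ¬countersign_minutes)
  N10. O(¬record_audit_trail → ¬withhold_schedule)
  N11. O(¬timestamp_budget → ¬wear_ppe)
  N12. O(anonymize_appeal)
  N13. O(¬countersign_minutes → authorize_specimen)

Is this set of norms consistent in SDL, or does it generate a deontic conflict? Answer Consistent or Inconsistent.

Consistent

Premise 4 is O(encrypt_affidavit → anonymize_appeal); even if O(anonymize_appeal) held, inferring O(encrypt_affidavit) would be affirming the consequent — invalid.
So O(encrypt_affidavit) is not derivable, and the apparent clash with O(¬encrypt_affidavit) does not arise.
A world satisfying every obligation exists (e.g. anonymize_appeal=true, authorize_specimen=false, countersign_minutes=true, encrypt_affidavit=false, purge_cache=false, record_audit_trail=false, sound_alarm=false, submit_key=false, timestamp_budget=true, waive_appeal=true, wear_ppe=true, withhold_schedule=false); no atom is both obligatory and forbidden, so the set is consistent.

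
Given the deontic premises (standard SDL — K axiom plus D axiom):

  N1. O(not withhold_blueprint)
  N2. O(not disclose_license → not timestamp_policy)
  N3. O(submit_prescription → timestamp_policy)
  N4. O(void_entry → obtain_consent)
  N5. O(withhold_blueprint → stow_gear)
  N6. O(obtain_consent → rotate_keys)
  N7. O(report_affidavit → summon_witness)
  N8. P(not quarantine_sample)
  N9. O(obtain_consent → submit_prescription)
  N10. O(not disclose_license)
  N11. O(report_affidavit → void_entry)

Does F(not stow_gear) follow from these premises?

Premise 5 is O(withhold_blueprint → stow_gear), but O(withhold_blueprint) is not derivable from the premises, so it does not yield O(stow_gear).
No other premise forces O(stow_gear). An ideal world satisfying every premise can still have not stow_gear true, so F(not stow_gear) is not derivable.

No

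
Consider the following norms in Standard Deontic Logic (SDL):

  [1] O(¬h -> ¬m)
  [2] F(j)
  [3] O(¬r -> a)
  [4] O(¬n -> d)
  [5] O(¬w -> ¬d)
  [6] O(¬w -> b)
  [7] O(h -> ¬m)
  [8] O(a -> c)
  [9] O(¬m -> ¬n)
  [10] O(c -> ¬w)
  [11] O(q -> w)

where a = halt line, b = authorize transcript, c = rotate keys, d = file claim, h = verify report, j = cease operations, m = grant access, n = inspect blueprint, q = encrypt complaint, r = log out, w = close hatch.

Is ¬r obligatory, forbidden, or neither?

By case analysis on ¬h: premise 1 gives O(¬h -> ¬m) and premise 7 gives O(h -> ¬m), so O(¬m) either way.
Premise 9 is O(¬m -> ¬n); since O(¬m), deontic closure gives O(¬n).
Premise 4 is O(¬n -> d); since O(¬n), deontic closure gives O(d).
Premise 5 is O(¬w -> ¬d); contrapositively O(d -> w). Since O(d) holds, K gives O(w).
Premise 10 is O(c -> ¬w); contrapositively O(w -> ¬c). Since O(w) holds, K gives O(¬c).
Premise 8, O(a -> c), contraposes to O(¬c -> ¬a); with O(¬c) we get O(¬a).
The contrapositive of premise 3 (O(¬r -> a)) is O(¬a -> r), and O(¬a) is already established, so O(r).
Premises 2, 6, 11 do not contribute to this derivation.
Thus O(r), which is F(¬r): ¬r is forbidden.

Forbidden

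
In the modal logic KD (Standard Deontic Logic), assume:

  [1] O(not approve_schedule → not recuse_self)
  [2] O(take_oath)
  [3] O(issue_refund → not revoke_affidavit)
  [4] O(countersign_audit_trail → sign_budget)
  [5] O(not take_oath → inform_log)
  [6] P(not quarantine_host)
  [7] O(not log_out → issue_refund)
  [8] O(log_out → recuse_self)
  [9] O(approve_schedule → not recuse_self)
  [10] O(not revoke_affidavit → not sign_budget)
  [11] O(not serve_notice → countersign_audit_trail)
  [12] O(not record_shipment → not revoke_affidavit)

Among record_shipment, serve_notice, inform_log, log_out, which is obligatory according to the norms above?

serve_notice

Premises 9 and 1 are O(approve_schedule → not recuse_self) and O(not approve_schedule → not recuse_self); every ideal world satisfies approve_schedule or not approve_schedule, so in either case not recuse_self holds — hence O(not recuse_self).
Premise 8 is O(log_out → recuse_self); contrapositively O(not recuse_self → not log_out). Since O(not recuse_self) holds, K gives O(not log_out).
From O(not log_out) and premise 7, O(not log_out → issue_refund), we obtain O(issue_refund).
Premise 3 is O(issue_refund → not revoke_affidavit); since O(issue_refund), deontic closure gives O(not revoke_affidavit).
Applying K to premise 10 (O(not revoke_affidavit → not sign_budget)) and O(not revoke_affidavit) yields O(not sign_budget).
The contrapositive of premise 4 (O(countersign_audit_trail → sign_budget)) is O(not sign_budget → not countersign_audit_trail), and O(not sign_budget) is already established, so O(not countersign_audit_trail).
The contrapositive of premise 11 (O(not serve_notice → countersign_audit_trail)) is O(not countersign_audit_trail → serve_notice), and O(not countersign_audit_trail) is already established, so O(serve_notice).
So O(serve_notice) holds — serve_notice is obligatory. None of the other listed options is made obligatory by any chain of premises.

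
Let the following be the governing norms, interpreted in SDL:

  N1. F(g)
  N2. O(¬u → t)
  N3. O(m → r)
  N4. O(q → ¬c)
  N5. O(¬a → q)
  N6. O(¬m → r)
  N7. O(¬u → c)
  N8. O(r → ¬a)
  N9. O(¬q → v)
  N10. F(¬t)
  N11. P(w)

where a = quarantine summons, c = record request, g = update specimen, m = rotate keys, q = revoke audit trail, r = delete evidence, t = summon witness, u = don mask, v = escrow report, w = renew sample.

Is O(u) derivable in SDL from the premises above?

Yes

Premises 6 and 3 are O(¬m → r) and O(m → r); every ideal world satisfies ¬m or m, so in either case r holds — hence O(r).
From O(r) and premise 8, O(r → ¬a), we obtain O(¬a).
Premise 5 is O(¬a → q); since O(¬a), deontic closure gives O(q).
With premise 4, O(q → ¬c), the K-axiom yields O(¬c).
Premise 7 is O(¬u → c); contrapositively O(¬c → u). Since O(¬c) holds, K gives O(u).
Premises 1, 2, 9, 10, 11 do not contribute to this derivation.
So O(u) follows.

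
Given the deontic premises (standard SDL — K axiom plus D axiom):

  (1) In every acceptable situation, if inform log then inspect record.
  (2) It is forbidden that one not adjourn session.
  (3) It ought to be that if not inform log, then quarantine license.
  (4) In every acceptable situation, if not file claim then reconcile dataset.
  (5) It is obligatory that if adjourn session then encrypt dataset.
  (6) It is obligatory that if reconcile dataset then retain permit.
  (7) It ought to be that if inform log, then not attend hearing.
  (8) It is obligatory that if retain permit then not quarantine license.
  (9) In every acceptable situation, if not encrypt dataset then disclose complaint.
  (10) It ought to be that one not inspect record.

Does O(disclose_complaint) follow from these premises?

Premise 9 is O(¬encrypt_dataset → disclose_complaint), but O(¬encrypt_dataset) is not derivable from the premises, so it does not yield O(disclose_complaint).
No other premise forces O(disclose_complaint). An ideal world satisfying every premise can still have disclose_complaint false, so O(disclose_complaint) is not derivable.

No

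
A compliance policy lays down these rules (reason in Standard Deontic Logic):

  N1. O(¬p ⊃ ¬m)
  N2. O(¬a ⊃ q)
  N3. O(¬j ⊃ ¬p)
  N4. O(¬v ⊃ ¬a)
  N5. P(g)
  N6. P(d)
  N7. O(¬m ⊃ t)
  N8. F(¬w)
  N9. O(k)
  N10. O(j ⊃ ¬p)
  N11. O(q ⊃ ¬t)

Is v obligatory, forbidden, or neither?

Premises 3 and 10 are O(¬j ⊃ ¬p) and O(j ⊃ ¬p); every ideal world satisfies ¬j or j, so in either case ¬p holds — hence O(¬p).
Premise 1 is O(¬p ⊃ ¬m); since O(¬p), deontic closure gives O(¬m).
From O(¬m) and premise 7, O(¬m ⊃ t), we obtain O(t).
The contrapositive of premise 11 (O(q ⊃ ¬t)) is O(t ⊃ ¬q), and O(t) is already established, so O(¬q).
Premise 2 is O(¬a ⊃ q); contrapositively O(¬q ⊃ a). Since O(¬q) holds, K gives O(a).
The contrapositive of premise 4 (O(¬v ⊃ ¬a)) is O(a ⊃ v), and O(a) is already established, so O(v).
Premises 5, 6, 8, 9 do not contribute to this derivation.
Hence v is obligatory.

Obligatory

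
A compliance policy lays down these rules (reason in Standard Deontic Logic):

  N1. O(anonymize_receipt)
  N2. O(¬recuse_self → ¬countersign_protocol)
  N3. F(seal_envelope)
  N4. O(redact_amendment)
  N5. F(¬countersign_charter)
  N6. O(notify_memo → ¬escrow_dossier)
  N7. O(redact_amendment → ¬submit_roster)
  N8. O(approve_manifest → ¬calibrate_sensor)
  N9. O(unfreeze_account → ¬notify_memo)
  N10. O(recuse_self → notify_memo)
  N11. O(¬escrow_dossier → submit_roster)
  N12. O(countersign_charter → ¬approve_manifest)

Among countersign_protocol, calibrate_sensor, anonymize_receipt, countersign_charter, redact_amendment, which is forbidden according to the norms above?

countersign_protocol

Premise 4 gives O(redact_amendment).
Applying K to premise 7 (O(redact_amendment → ¬submit_roster)) and O(redact_amendment) yields O(¬submit_roster).
The contrapositive of premise 11 (O(¬escrow_dossier → submit_roster)) is O(¬submit_roster → escrow_dossier), and O(¬submit_roster) is already established, so O(escrow_dossier).
Premise 6 is O(notify_memo → ¬escrow_dossier); contrapositively O(escrow_dossier → ¬notify_memo). Since O(escrow_dossier) holds, K gives O(¬notify_memo).
Premise 10, O(recuse_self → notify_memo), contraposes to O(¬notify_memo → ¬recuse_self); with O(¬notify_memo) we get O(¬recuse_self).
From O(¬recuse_self) and premise 2, O(¬recuse_self → ¬countersign_protocol), we obtain O(¬countersign_protocol).
So O(¬countersign_protocol) holds, i.e. countersign_protocol is forbidden. None of the other listed options is forbidden under the premises.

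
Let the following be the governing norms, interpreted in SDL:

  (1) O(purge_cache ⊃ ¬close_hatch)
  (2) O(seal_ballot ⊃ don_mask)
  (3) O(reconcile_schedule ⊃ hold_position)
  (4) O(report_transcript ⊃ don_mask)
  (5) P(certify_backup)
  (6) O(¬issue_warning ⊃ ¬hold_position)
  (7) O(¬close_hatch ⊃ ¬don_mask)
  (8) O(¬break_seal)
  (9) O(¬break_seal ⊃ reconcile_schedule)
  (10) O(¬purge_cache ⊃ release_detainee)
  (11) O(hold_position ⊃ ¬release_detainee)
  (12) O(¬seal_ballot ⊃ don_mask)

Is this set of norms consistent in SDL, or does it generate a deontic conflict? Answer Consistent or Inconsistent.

Inconsistent

Premises 12 and 2 cover both cases: O(¬seal_ballot ⊃ don_mask) and O(seal_ballot ⊃ don_mask). Since ¬seal_ballot ∨ seal_ballot is a tautology, O(don_mask) follows.
Premise 7 is O(¬close_hatch ⊃ ¬don_mask); contrapositively O(don_mask ⊃ close_hatch). Since O(don_mask) holds, K gives O(close_hatch).
Premise 1, O(purge_cache ⊃ ¬close_hatch), contraposes to O(close_hatch ⊃ ¬purge_cache); with O(close_hatch) we get O(¬purge_cache).
From O(¬purge_cache) and premise 10, O(¬purge_cache ⊃ release_detainee), we obtain O(release_detainee).
The contrapositive of premise 11 (O(hold_position ⊃ ¬release_detainee)) is O(release_detainee ⊃ ¬hold_position), and O(release_detainee) is already established, so O(¬hold_position).
The contrapositive of premise 3 (O(reconcile_schedule ⊃ hold_position)) is O(¬hold_position ⊃ ¬reconcile_schedule), and O(¬hold_position) is already established, so O(¬reconcile_schedule).
The contrapositive of premise 9 (O(¬break_seal ⊃ reconcile_schedule)) is O(¬reconcile_schedule ⊃ break_seal), and O(¬reconcile_schedule) is already established, so O(break_seal).
But premise 8 directly asserts O(¬break_seal).
We now have both O(break_seal) and O(¬break_seal) — break_seal is simultaneously obligatory and forbidden, violating the D-axiom.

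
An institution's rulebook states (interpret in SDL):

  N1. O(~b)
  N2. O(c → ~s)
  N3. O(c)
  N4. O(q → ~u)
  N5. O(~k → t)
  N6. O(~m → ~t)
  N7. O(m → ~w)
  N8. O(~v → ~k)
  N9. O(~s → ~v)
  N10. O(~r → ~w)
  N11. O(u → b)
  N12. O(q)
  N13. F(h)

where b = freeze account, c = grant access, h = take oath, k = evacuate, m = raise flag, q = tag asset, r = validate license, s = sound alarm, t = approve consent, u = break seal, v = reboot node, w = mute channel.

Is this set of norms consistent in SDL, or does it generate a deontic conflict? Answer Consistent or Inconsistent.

Premise 11 is O(u → b), but O(u) is not derivable from the premises, so it does not yield O(b).
So O(b) is not derivable, and the apparent clash with O(~b) does not arise.
A world satisfying every obligation exists (e.g. b=false, c=true, h=false, k=false, m=true, q=true, r=false, s=false, t=true, u=false, v=false, w=false); no atom is both obligatory and forbidden, so the set is consistent.

Consistent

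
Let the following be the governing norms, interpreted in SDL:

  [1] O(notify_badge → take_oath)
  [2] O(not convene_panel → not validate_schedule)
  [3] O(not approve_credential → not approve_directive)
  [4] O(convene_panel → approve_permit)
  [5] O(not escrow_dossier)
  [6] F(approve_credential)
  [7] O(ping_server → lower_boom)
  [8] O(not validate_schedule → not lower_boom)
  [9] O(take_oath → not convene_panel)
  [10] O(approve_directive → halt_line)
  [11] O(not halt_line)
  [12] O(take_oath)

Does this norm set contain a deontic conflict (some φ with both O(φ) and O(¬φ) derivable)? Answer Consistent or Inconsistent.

Premise 10 is O(approve_directive → halt_line), but O(approve_directive) is not derivable from the premises, so it does not yield O(halt_line).
So O(halt_line) is not derivable, and the apparent clash with O(not halt_line) does not arise.
A world satisfying every obligation exists (e.g. approve_credential=false, approve_directive=false, approve_permit=false, convene_panel=false, escrow_dossier=false, halt_line=false, lower_boom=false, notify_badge=false, ping_server=false, take_oath=true, validate_schedule=false); no atom is both obligatory and forbidden, so the set is consistent.

Consistent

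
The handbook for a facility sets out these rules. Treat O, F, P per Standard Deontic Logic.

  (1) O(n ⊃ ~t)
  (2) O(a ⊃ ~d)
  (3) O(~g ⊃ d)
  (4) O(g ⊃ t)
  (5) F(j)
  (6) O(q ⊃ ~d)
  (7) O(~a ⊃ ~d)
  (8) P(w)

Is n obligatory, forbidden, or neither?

Premises 7 and 2 cover both cases: O(~a ⊃ ~d) and O(a ⊃ ~d). Since ~a ∨ a is a tautology, O(~d) follows.
Premise 3 is O(~g ⊃ d); contrapositively O(~d ⊃ g). Since O(~d) holds, K gives O(g).
Applying K to premise 4 (O(g ⊃ t)) and O(g) yields O(t).
Premise 1, O(n ⊃ ~t), contraposes to O(t ⊃ ~n); with O(t) we get O(~n).
Premises 5, 6, 8 do not contribute to this derivation.
Thus O(~n), which is F(n): n is forbidden.

Forbidden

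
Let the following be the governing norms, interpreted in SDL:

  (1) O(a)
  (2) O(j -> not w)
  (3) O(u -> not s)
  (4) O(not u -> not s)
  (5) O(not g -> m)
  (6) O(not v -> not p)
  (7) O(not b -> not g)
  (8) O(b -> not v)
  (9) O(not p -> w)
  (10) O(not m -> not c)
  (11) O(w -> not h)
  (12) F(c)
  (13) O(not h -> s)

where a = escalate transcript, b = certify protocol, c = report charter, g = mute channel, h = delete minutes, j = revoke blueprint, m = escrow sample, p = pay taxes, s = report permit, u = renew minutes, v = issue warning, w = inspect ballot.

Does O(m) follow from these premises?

Yes

Premises 3 and 4 are O(u -> not s) and O(not u -> not s); every ideal world satisfies u or not u, so in either case not s holds — hence O(not s).
Premise 13 is O(not h -> s); contrapositively O(not s -> h). Since O(not s) holds, K gives O(h).
The contrapositive of premise 11 (O(w -> not h)) is O(h -> not w), and O(h) is already established, so O(not w).
The contrapositive of premise 9 (O(not p -> w)) is O(not w -> p), and O(not w) is already established, so O(p).
Premise 6, O(not v -> not p), contraposes to O(p -> v); with O(p) we get O(v).
Premise 8, O(b -> not v), contraposes to O(v -> not b); with O(v) we get O(not b).
Premise 7 is O(not b -> not g); since O(not b), deontic closure gives O(not g).
Premise 5 is O(not g -> m); since O(not g), deontic closure gives O(m).
Premises 1, 2, 10, 12 do not contribute to this derivation.
So O(m) follows.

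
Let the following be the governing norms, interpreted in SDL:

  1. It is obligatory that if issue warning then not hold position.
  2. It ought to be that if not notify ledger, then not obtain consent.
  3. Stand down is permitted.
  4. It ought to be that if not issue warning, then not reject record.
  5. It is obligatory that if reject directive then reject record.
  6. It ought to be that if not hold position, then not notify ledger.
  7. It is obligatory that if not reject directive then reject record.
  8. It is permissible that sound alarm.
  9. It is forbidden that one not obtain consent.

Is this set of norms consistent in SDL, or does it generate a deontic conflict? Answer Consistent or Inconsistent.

Premises 7 and 5 are O(¬reject_directive → reject_record) and O(reject_directive → reject_record); every ideal world satisfies ¬reject_directive or reject_directive, so in either case reject_record holds — hence O(reject_record).
Premise 4, O(¬issue_warning → ¬reject_record), contraposes to O(reject_record → issue_warning); with O(reject_record) we get O(issue_warning).
Applying K to premise 1 (O(issue_warning → ¬hold_position)) and O(issue_warning) yields O(¬hold_position).
From O(¬hold_position) and premise 6, O(¬hold_position → ¬notify_ledger), we obtain O(¬notify_ledger).
Premise 2 is O(¬notify_ledger → ¬obtain_consent); since O(¬notify_ledger), deontic closure gives O(¬obtain_consent).
However, F(¬obtain_consent) at premise 9 amounts to O(obtain_consent).
We now have both O(¬obtain_consent) and O(obtain_consent) — obtain_consent is simultaneously obligatory and forbidden, violating the D-axiom.

Inconsistent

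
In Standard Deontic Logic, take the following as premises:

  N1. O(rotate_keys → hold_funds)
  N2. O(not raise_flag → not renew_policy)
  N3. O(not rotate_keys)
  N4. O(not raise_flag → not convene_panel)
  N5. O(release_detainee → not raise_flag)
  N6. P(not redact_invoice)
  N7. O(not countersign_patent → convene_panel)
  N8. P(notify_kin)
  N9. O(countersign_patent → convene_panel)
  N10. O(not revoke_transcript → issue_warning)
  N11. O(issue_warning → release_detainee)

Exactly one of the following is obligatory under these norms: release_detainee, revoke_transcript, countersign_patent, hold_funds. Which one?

revoke_transcript

Premises 7 and 9 are O(not countersign_patent → convene_panel) and O(countersign_patent → convene_panel); every ideal world satisfies not countersign_patent or countersign_patent, so in either case convene_panel holds — hence O(convene_panel).
Premise 4, O(not raise_flag → not convene_panel), contraposes to O(convene_panel → raise_flag); with O(convene_panel) we get O(raise_flag).
Premise 5 is O(release_detainee → not raise_flag); contrapositively O(raise_flag → not release_detainee). Since O(raise_flag) holds, K gives O(not release_detainee).
The contrapositive of premise 11 (O(issue_warning → release_detainee)) is O(not release_detainee → not issue_warning), and O(not release_detainee) is already established, so O(not issue_warning).
Premise 10 is O(not revoke_transcript → issue_warning); contrapositively O(not issue_warning → revoke_transcript). Since O(not issue_warning) holds, K gives O(revoke_transcript).
So O(revoke_transcript) holds — revoke_transcript is obligatory. None of the other listed options is made obligatory by any chain of premises.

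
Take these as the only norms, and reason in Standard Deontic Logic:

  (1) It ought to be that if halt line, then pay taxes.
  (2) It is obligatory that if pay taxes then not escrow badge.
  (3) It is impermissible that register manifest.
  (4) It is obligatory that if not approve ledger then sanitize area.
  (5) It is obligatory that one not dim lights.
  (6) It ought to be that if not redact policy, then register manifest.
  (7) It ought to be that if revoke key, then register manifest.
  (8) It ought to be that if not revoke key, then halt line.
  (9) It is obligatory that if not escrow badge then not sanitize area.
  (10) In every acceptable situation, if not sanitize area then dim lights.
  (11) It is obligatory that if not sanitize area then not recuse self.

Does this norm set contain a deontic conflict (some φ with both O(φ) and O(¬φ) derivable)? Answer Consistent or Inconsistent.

Inconsistent

Premise 5 states O(¬dim_lights) outright.
Premise 10 is O(¬sanitize_area → dim_lights); contrapositively O(¬dim_lights → sanitize_area). Since O(¬dim_lights) holds, K gives O(sanitize_area).
The contrapositive of premise 9 (O(¬escrow_badge → ¬sanitize_area)) is O(sanitize_area → escrow_badge), and O(sanitize_area) is already established, so O(escrow_badge).
Premise 2 is O(pay_taxes → ¬escrow_badge); contrapositively O(escrow_badge → ¬pay_taxes). Since O(escrow_badge) holds, K gives O(¬pay_taxes).
Premise 1 is O(halt_line → pay_taxes); contrapositively O(¬pay_taxes → ¬halt_line). Since O(¬pay_taxes) holds, K gives O(¬halt_line).
Premise 8 is O(¬revoke_key → halt_line); contrapositively O(¬halt_line → revoke_key). Since O(¬halt_line) holds, K gives O(revoke_key).
Premise 7 is O(revoke_key → register_manifest); since O(revoke_key), deontic closure gives O(register_manifest).
But premise 3, F(register_manifest), means O(¬register_manifest).
We now have both O(register_manifest) and O(¬register_manifest) — register_manifest is simultaneously obligatory and forbidden, violating the D-axiom.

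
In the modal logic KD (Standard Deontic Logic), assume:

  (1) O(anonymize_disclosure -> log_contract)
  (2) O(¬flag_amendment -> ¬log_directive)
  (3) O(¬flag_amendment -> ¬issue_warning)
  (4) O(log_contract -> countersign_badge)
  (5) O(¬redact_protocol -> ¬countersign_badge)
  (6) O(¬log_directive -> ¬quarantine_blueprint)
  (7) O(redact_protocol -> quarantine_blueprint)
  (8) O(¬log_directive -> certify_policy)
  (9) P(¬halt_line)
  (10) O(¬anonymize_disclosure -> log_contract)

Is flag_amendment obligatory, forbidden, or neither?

Obligatory

Premises 1 and 10 cover both cases: O(anonymize_disclosure -> log_contract) and O(¬anonymize_disclosure -> log_contract). Since anonymize_disclosure ∨ ¬anonymize_disclosure is a tautology, O(log_contract) follows.
From O(log_contract) and premise 4, O(log_contract -> countersign_badge), we obtain O(countersign_badge).
Premise 5 is O(¬redact_protocol -> ¬countersign_badge); contrapositively O(countersign_badge -> redact_protocol). Since O(countersign_badge) holds, K gives O(redact_protocol).
With premise 7, O(redact_protocol -> quarantine_blueprint), the K-axiom yields O(quarantine_blueprint).
Premise 6, O(¬log_directive -> ¬quarantine_blueprint), contraposes to O(quarantine_blueprint -> log_directive); with O(quarantine_blueprint) we get O(log_directive).
The contrapositive of premise 2 (O(¬flag_amendment -> ¬log_directive)) is O(log_directive -> flag_amendment), and O(log_directive) is already established, so O(flag_amendment).
Premises 3, 8, 9 do not contribute to this derivation.
Hence flag_amendment is obligatory.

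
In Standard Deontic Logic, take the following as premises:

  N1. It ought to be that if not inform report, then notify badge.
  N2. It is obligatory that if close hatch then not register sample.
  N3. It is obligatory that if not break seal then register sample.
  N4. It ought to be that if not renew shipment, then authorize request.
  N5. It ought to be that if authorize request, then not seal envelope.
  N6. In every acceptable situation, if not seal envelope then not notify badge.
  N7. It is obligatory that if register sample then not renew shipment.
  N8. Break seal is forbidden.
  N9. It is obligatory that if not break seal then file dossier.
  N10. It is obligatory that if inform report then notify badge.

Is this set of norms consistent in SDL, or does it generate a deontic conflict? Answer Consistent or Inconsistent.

Premises 1 and 10 are O(¬inform_report → notify_badge) and O(inform_report → notify_badge); every ideal world satisfies ¬inform_report or inform_report, so in either case notify_badge holds — hence O(notify_badge).
The contrapositive of premise 6 (O(¬seal_envelope → ¬notify_badge)) is O(notify_badge → seal_envelope), and O(notify_badge) is already established, so O(seal_envelope).
Premise 5, O(authorize_request → ¬seal_envelope), contraposes to O(seal_envelope → ¬authorize_request); with O(seal_envelope) we get O(¬authorize_request).
Premise 4, O(¬renew_shipment → authorize_request), contraposes to O(¬authorize_request → renew_shipment); with O(¬authorize_request) we get O(renew_shipment).
Premise 7 is O(register_sample → ¬renew_shipment); contrapositively O(renew_shipment → ¬register_sample). Since O(renew_shipment) holds, K gives O(¬register_sample).
The contrapositive of premise 3 (O(¬break_seal → register_sample)) is O(¬register_sample → break_seal), and O(¬register_sample) is already established, so O(break_seal).
Yet premise 8 is F(break_seal), i.e. O(¬break_seal).
We now have both O(break_seal) and O(¬break_seal) — break_seal is simultaneously obligatory and forbidden, violating the D-axiom.

Inconsistent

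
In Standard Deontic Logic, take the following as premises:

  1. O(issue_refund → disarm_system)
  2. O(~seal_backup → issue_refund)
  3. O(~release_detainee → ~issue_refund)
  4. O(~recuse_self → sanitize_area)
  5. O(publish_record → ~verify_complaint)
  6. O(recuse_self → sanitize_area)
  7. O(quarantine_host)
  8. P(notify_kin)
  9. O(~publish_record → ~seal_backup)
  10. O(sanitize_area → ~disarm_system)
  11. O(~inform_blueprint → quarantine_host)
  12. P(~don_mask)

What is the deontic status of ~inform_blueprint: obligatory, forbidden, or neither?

Neither

Premise 11 is O(~inform_blueprint → quarantine_host); even if O(quarantine_host) held, inferring O(~inform_blueprint) would be affirming the consequent — invalid.
No premise or chain of K-axiom applications forces O(~inform_blueprint), and none forces O(inform_blueprint). So ~inform_blueprint is neither obligatory nor forbidden under these norms.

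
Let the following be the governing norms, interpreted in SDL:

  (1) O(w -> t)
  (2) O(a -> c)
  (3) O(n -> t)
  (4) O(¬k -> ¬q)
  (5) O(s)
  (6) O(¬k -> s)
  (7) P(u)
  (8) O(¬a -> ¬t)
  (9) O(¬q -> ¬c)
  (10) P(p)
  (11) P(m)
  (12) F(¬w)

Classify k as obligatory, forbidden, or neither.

Obligatory

F(¬w) at premise 12 means O(w).
Applying K to premise 1 (O(w -> t)) and O(w) yields O(t).
The contrapositive of premise 8 (O(¬a -> ¬t)) is O(t -> a), and O(t) is already established, so O(a).
Applying K to premise 2 (O(a -> c)) and O(a) yields O(c).
Premise 9 is O(¬q -> ¬c); contrapositively O(c -> q). Since O(c) holds, K gives O(q).
Premise 4 is O(¬k -> ¬q); contrapositively O(q -> k). Since O(q) holds, K gives O(k).
Premises 3, 5, 6, 7, 10, 11 do not contribute to this derivation.
Hence k is obligatory.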